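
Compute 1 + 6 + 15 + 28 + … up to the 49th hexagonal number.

79625

Σ i(2i−1) = 2Σi² − Σi over i = 1..49.
Σi = 1225 and Σi² = 40425.
2·40425 − 1·1225 = 79625.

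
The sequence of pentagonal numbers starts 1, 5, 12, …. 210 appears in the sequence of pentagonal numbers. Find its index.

Set n(3n−1)/2 = 210, giving 3n² − n − 420 = 0.
So n = (1 + 71) / 6 = 72/6 = 12.

12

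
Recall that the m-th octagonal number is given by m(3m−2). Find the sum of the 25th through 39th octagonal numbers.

45960

Σ i(3i−2) = 3Σi² − 2Σi over i = 25..39.
Σi = 780 − 300 = 480 and Σi² = 20540 − 4900 = 15640.
3·15640 − 2·480 = 45960.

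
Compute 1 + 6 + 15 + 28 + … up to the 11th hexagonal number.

946

Σ i(2i−1) = 2Σi² − Σi over i = 1..11.
Σi = 66 and Σi² = 506.
2·506 − 1·66 = 946.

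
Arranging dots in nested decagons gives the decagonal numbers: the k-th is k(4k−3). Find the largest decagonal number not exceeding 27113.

26650

Solve n(4n−3) ≤ 27113 for integer n.
n = 82 gives 26650 ≤ 27113, while n = 83 gives 27307 > 27113; so the answer is 26650.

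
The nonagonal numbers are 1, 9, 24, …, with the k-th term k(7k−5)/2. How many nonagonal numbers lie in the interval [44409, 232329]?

146

The n-th nonagonal number is n(7n−5)/2.
Smallest index with value ≥ 44409: n = 113 (giving 44409).
Largest index with value ≤ 232329: n = 258 (giving 232329).
Indices 113 through 258: 146 terms.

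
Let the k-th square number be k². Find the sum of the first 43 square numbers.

Σ_{i=1}^{43} i² = 43·44·87/6 = 27434.

27434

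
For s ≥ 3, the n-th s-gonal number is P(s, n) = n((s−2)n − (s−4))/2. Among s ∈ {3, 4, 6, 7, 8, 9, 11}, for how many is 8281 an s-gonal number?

s = 3: P(3, 128) = 8256 and P(3, 129) = 8385; 8281 is not s-gonal.
s = 4: P(4, 91) = 8281. ✓
s = 6: P(6, 64) = 8128 and P(6, 65) = 8385; 8281 is not s-gonal.
s = 7: P(7, 57) = 8037 and P(7, 58) = 8323; 8281 is not s-gonal.
s = 8: P(8, 52) = 8008 and P(8, 53) = 8321; 8281 is not s-gonal.
s = 9: P(9, 49) = 8281. ✓
s = 11: P(11, 43) = 8170 and P(11, 44) = 8558; 8281 is not s-gonal.
Hits: s ∈ {4, 9} → 2.

2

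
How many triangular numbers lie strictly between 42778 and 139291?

The n-th triangular number is n(n+1)/2.
Smallest index with value > 42778: n = 293 (giving 43071).
Largest index with value < 139291: n = 527 (giving 139128).
Indices 293 through 527: 235 terms.

235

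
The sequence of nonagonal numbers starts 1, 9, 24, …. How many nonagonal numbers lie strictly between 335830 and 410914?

The n-th nonagonal number is n(7n−5)/2.
Smallest index with value > 335830: n = 311 (giving 337746).
Largest index with value < 410914: n = 342 (giving 408519).
Indices 311 through 342: 32 terms.

32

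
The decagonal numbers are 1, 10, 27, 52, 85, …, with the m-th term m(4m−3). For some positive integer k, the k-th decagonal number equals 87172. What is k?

148

Set n(4n−3) = 87172, giving 4n² − 3n − 87172 = 0.
So n = (3 + 1181) / 8 = 1184/8 = 148.
Check: 148·(4·148 − 3) = 87172. ✓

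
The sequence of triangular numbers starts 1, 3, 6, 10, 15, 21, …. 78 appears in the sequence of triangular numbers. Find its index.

12

Set n(n+1)/2 = 78, giving n² + n − 156 = 0.
So n = (-1 + 25) / 2 = 24/2 = 12.
Check: 12·13/2 = 78. ✓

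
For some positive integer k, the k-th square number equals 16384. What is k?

We need n² = 16384, so n = √16384 = 128.
Check: 128² = 16384. ✓

128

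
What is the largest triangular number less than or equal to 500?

496

Solve n(n+1)/2 ≤ 500 for integer n.
n = 31 gives 496 ≤ 500, while n = 32 gives 528 > 500; so the answer is 496.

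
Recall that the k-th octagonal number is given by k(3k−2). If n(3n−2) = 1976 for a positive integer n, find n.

Set n(3n−2) = 1976, giving 3n² − 2n − 1976 = 0.
The discriminant is 4 + 12·1976 = 23716, and √23716 = 154.
So n = (2 + 154) / 6 = 156/6 = 26.

26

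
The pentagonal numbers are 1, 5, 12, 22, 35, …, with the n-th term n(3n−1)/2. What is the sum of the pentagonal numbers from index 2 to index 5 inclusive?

74

Σ i(3i−1)/2 = (3Σi² − Σi) / 2 over i = 2..5.
Σi = 15 − 1 = 14 and Σi² = 55 − 1 = 54.
(3·54 − 1·14) / 2 = 148/2 = 74.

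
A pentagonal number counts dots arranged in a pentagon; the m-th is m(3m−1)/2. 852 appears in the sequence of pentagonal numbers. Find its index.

24

Set n(3n−1)/2 = 852, giving 3n² − n − 1704 = 0.
The discriminant is 1 + 24·852 = 20449, and √20449 = 143.
So n = (1 + 143) / 6 = 144/6 = 24.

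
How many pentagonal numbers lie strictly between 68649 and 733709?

485

The n-th pentagonal number is n(3n−1)/2.
Smallest index with value > 68649: n = 215 (giving 69230).
Largest index with value < 733709: n = 699 (giving 732552).
Indices 215 through 699: 485 terms.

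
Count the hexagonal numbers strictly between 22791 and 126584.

144

The n-th hexagonal number is n(2n−1).
Smallest index with value > 22791: n = 108 (giving 23220).
Largest index with value < 126584: n = 251 (giving 125751).
Indices 108 through 251: 144 terms.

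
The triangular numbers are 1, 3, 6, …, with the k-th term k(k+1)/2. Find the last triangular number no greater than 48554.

Solve n(n+1)/2 ≤ 48554 for integer n.
n = 311 gives 48516 ≤ 48554, while n = 312 gives 48828 > 48554; so the answer is 48516.

48516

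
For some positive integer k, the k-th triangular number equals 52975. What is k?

325

Set n(n+1)/2 = 52975, giving n² + n − 105950 = 0.
So n = (-1 + 651) / 2 = 650/2 = 325.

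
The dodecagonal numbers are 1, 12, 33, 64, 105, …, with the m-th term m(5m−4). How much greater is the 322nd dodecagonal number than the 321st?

Consecutive dodecagonal numbers differ by 10n − 9: here 10·322 − 9 = 3211.

3211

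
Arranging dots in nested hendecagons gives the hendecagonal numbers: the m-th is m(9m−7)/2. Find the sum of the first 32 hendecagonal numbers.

Σ i(9i−7)/2 = (9Σi² − 7Σi) / 2 over i = 1..32.
Σi = 528 and Σi² = 11440.
(9·11440 − 7·528) / 2 = 99264/2 = 49632.

49632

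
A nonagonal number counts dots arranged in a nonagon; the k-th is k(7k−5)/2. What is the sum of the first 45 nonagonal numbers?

Σ i(7i−5)/2 = (7Σi² − 5Σi) / 2 over i = 1..45.
Σi = 1035 and Σi² = 31395.
(7·31395 − 5·1035) / 2 = 214590/2 = 107295.

107295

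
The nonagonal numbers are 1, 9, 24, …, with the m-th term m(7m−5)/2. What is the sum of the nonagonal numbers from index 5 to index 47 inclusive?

122120

Σ i(7i−5)/2 = (7Σi² − 5Σi) / 2 over i = 5..47.
Σi = 1128 − 10 = 1118 and Σi² = 35720 − 30 = 35690.
(7·35690 − 5·1118) / 2 = 244240/2 = 122120.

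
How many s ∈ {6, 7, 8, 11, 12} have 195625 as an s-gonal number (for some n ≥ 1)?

1

s = 6: P(6, 313) = 195625. ✓
s = 7: P(7, 280) = 195580 and P(7, 281) = 196981; 195625 is not s-gonal.
s = 8: P(8, 255) = 194565 and P(8, 256) = 196096; 195625 is not s-gonal.
s = 11: P(11, 208) = 193960 and P(11, 209) = 195833; 195625 is not s-gonal.
s = 12: P(12, 198) = 195228 and P(12, 199) = 197209; 195625 is not s-gonal.
Hits: s ∈ {6} → 1.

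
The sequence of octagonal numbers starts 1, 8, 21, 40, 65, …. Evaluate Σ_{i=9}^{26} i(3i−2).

17361

Σ i(3i−2) = 3Σi² − 2Σi over i = 9..26.
Σi = 351 − 36 = 315 and Σi² = 6201 − 204 = 5997.
3·5997 − 2·315 = 17361.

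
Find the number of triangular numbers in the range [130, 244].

The n-th triangular number is n(n+1)/2.
Smallest index with value ≥ 130: n = 16 (giving 136).
Largest index with value ≤ 244: n = 21 (giving 231).
Indices 16 through 21: 6 terms.

6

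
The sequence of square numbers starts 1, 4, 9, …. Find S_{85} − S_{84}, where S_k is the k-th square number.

n² − (n−1)² = 2n − 1, so 85² − 84² = 2·85 − 1 = 169.

169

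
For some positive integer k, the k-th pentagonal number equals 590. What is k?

Set n(3n−1)/2 = 590, giving 3n² − n − 1180 = 0.
The discriminant is 1 + 24·590 = 14161, and √14161 = 119.
So n = (1 + 119) / 6 = 120/6 = 20.

20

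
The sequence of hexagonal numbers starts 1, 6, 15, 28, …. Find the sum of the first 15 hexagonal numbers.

Σ i(2i−1) = 2Σi² − Σi over i = 1..15.
Σi = 120 and Σi² = 1240.
2·1240 − 1·120 = 2360.

2360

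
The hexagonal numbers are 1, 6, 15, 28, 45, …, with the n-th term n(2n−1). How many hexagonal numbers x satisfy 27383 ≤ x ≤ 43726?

The n-th hexagonal number is n(2n−1).
Smallest index with value ≥ 27383: n = 118 (giving 27730).
Largest index with value ≤ 43726: n = 148 (giving 43660).
Indices 118 through 148: 31 terms.

31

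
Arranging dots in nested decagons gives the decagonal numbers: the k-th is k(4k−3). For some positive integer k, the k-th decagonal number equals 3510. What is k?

30

Set n(4n−3) = 3510, giving 4n² − 3n − 3510 = 0.
The discriminant is 9 + 16·3510 = 56169, and √56169 = 237.
So n = (3 + 237) / 8 = 240/8 = 30.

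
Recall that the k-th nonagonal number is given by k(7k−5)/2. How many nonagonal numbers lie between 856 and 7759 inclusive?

The n-th nonagonal number is n(7n−5)/2.
Smallest index with value ≥ 856: n = 16 (giving 856).
Largest index with value ≤ 7759: n = 47 (giving 7614).
Indices 16 through 47: 32 terms.

32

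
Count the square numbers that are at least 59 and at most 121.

4

The n-th square number is n².
Smallest index with value ≥ 59: n = 8 (giving 64).
Largest index with value ≤ 121: n = 11 (giving 121).
Indices 8 through 11: 4 terms.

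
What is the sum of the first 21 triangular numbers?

Σ i(i+1)/2 = (Σi² + Σi) / 2 over i = 1..21.
Σi = 231 and Σi² = 3311.
(1·3311 + 1·231) / 2 = 3542/2 = 1771.

1771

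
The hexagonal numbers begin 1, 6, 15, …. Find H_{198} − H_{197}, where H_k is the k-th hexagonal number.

789

Consecutive hexagonal numbers differ by 4n − 3: here 4·198 − 3 = 789.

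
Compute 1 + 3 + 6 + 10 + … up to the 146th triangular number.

529396

Σ i(i+1)/2 = (Σi² + Σi) / 2 over i = 1..146.
Σi = 10731 and Σi² = 1048061.
(1·1048061 + 1·10731) / 2 = 1058792/2 = 529396.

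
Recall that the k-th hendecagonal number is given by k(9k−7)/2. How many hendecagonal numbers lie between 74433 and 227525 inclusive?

The n-th hendecagonal number is n(9n−7)/2.
Smallest index with value ≥ 74433: n = 129 (giving 74433).
Largest index with value ≤ 227525: n = 225 (giving 227025).
Indices 129 through 225: 97 terms.

97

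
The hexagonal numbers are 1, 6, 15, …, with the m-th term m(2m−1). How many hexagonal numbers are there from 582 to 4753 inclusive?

The n-th hexagonal number is n(2n−1).
Smallest index with value ≥ 582: n = 18 (giving 630).
Largest index with value ≤ 4753: n = 49 (giving 4753).
Indices 18 through 49: 32 terms.

32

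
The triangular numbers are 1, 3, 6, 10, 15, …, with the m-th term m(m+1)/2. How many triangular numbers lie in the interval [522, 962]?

The n-th triangular number is n(n+1)/2.
Smallest index with value ≥ 522: n = 32 (giving 528).
Largest index with value ≤ 962: n = 43 (giving 946).
Indices 32 through 43: 12 terms.

12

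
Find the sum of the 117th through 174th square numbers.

1244129

Σ_{i=117}^{174} i² = 1771175 − 527046 = 1244129.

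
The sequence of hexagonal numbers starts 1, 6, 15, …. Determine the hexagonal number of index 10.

190

The 10th hexagonal number is n(2n−1) with n = 10.
10·(2·10 − 1) = 10·19 = 190.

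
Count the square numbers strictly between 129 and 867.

18

The n-th square number is n².
Smallest index with value > 129: n = 12 (giving 144).
Largest index with value < 867: n = 29 (giving 841).
Indices 12 through 29: 18 terms.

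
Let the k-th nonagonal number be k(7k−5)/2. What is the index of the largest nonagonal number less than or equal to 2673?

27

Solve n(7n−5)/2 ≤ 2673 for integer n.
n = 27 gives 2484 ≤ 2673, while n = 28 gives 2674 > 2673; so the answer is index 27.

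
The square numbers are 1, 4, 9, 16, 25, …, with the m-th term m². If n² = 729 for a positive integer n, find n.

We need n² = 729, so n = √729 = 27.
Check: 27² = 729. ✓

27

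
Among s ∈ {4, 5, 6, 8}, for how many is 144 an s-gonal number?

s = 4: P(4, 12) = 144. ✓
s = 5: P(5, 9) = 117 and P(5, 10) = 145; 144 is not s-gonal.
s = 6: P(6, 8) = 120 and P(6, 9) = 153; 144 is not s-gonal.
s = 8: P(8, 7) = 133 and P(8, 8) = 176; 144 is not s-gonal.
Hits: s ∈ {4} → 1.

1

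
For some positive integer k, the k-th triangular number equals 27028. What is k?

Set n(n+1)/2 = 27028, giving n² + n − 54056 = 0.
The discriminant is 1 + 8·27028 = 216225, and √216225 = 465.
So n = (-1 + 465) / 2 = 464/2 = 232.

232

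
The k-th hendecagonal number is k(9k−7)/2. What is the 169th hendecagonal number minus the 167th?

3017

169·(9·169 − 7)/2 = 127933 and 167·(9·167 − 7)/2 = 124916.
Difference: 127933 − 124916 = 3017.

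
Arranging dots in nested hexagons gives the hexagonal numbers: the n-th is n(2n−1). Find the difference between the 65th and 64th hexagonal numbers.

Consecutive hexagonal numbers differ by 4n − 3: here 4·65 − 3 = 257.

257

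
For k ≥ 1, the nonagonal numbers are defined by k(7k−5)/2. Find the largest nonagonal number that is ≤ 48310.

Solve n(7n−5)/2 ≤ 48310 for integer n.
n = 117 gives 47619 ≤ 48310, while n = 118 gives 48439 > 48310; so the answer is 47619.

47619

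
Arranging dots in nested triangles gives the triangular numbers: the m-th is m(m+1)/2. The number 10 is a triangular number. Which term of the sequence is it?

Set n(n+1)/2 = 10, giving n² + n − 20 = 0.
So n = (-1 + 9) / 2 = 8/2 = 4.

4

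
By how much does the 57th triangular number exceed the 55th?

57·58/2 = 1653 and 55·56/2 = 1540.
Difference: 1653 − 1540 = 113.

113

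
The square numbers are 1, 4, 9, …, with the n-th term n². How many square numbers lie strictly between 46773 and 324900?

353

The n-th square number is n².
Smallest index with value > 46773: n = 217 (giving 47089).
Largest index with value < 324900: n = 569 (giving 323761).
Indices 217 through 569: 353 terms.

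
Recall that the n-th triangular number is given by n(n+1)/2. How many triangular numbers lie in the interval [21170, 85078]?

207

The n-th triangular number is n(n+1)/2.
Smallest index with value ≥ 21170: n = 206 (giving 21321).
Largest index with value ≤ 85078: n = 412 (giving 85078).
Indices 206 through 412: 207 terms.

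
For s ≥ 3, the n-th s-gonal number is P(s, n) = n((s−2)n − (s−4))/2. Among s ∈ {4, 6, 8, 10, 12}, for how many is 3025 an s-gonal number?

s = 4: P(4, 55) = 3025. ✓
s = 6: P(6, 39) = 3003 and P(6, 40) = 3160; 3025 is not s-gonal.
s = 8: P(8, 32) = 3008 and P(8, 33) = 3201; 3025 is not s-gonal.
s = 10: P(10, 27) = 2835 and P(10, 28) = 3052; 3025 is not s-gonal.
s = 12: P(12, 25) = 3025. ✓
Hits: s ∈ {4, 12} → 2.

2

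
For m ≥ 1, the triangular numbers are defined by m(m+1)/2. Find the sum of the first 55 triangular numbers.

Σ i(i+1)/2 = (Σi² + Σi) / 2 over i = 1..55.
Σi = 1540 and Σi² = 56980.
(1·56980 + 1·1540) / 2 = 58520/2 = 29260.

29260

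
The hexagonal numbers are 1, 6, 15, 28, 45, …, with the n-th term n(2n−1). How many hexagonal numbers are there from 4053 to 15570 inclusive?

43

The n-th hexagonal number is n(2n−1).
Smallest index with value ≥ 4053: n = 46 (giving 4186).
Largest index with value ≤ 15570: n = 88 (giving 15400).
Indices 46 through 88: 43 terms.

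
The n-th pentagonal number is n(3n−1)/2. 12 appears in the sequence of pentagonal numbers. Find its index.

Set n(3n−1)/2 = 12, giving 3n² − n − 24 = 0.
The discriminant is 1 + 24·12 = 289, and √289 = 17.
So n = (1 + 17) / 6 = 18/6 = 3.
Check: 3·(3·3 − 1)/2 = 12. ✓

3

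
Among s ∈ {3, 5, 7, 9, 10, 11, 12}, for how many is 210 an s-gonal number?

s = 3: P(3, 20) = 210. ✓
s = 5: P(5, 12) = 210. ✓
s = 7: P(7, 9) = 189 and P(7, 10) = 235; 210 is not s-gonal.
s = 9: P(9, 8) = 204 and P(9, 9) = 261; 210 is not s-gonal.
s = 10: P(10, 7) = 175 and P(10, 8) = 232; 210 is not s-gonal.
s = 11: P(11, 7) = 196 and P(11, 8) = 260; 210 is not s-gonal.
s = 12: P(12, 6) = 156 and P(12, 7) = 217; 210 is not s-gonal.
Hits: s ∈ {3, 5} → 2.

2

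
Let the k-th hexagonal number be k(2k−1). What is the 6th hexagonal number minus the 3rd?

6·(2·6 − 1) = 66 and 3·(2·3 − 1) = 15.
Difference: 66 − 15 = 51.

51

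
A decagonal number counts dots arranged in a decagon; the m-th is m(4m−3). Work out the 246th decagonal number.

246·(4·246 − 3) = 246·981 = 241326.

241326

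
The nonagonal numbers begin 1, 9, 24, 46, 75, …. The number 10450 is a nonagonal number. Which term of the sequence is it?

Set n(7n−5)/2 = 10450, giving 7n² − 5n − 20900 = 0.
So n = (5 + 765) / 14 = 770/14 = 55.

55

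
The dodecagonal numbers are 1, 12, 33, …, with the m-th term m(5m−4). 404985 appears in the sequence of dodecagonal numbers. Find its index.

Set n(5n−4) = 404985, giving 5n² − 4n − 404985 = 0.
So n = (4 + 2846) / 10 = 2850/10 = 285.

285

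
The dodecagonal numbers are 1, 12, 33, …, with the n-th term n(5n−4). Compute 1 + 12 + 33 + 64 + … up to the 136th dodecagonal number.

Σ i(5i−4) = 5Σi² − 4Σi over i = 1..136.
Σi = 9316 and Σi² = 847756.
5·847756 − 4·9316 = 4201516.

4201516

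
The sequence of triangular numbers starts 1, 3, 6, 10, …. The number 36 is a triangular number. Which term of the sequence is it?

8

Set n(n+1)/2 = 36, giving n² + n − 72 = 0.
The discriminant is 1 + 8·36 = 289, and √289 = 17.
So n = (-1 + 17) / 2 = 16/2 = 8.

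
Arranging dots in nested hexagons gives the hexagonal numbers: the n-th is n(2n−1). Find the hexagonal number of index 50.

4950

The 50th hexagonal number is n(2n−1) with n = 50.
50·(2·50 − 1) = 50·99 = 4950.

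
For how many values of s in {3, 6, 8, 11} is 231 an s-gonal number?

s = 3: P(3, 21) = 231. ✓
s = 6: P(6, 11) = 231. ✓
s = 8: P(8, 9) = 225 and P(8, 10) = 280; 231 is not s-gonal.
s = 11: P(11, 7) = 196 and P(11, 8) = 260; 231 is not s-gonal.
Hits: s ∈ {3, 6} → 2.

2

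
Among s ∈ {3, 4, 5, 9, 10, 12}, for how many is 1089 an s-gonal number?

s = 3: P(3, 46) = 1081 and P(3, 47) = 1128; 1089 is not s-gonal.
s = 4: P(4, 33) = 1089. ✓
s = 5: P(5, 27) = 1080 and P(5, 28) = 1162; 1089 is not s-gonal.
s = 9: P(9, 18) = 1089. ✓
s = 10: P(10, 16) = 976 and P(10, 17) = 1105; 1089 is not s-gonal.
s = 12: P(12, 15) = 1065 and P(12, 16) = 1216; 1089 is not s-gonal.
Hits: s ∈ {4, 9} → 2.

2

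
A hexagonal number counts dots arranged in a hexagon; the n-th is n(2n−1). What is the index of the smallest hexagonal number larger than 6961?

Solve n(2n−1) > 6961 for integer n.
The largest n with value ≤ 6961 is 59 (since 6903 ≤ 6961 < 7140), so the first above is n = 60, value 7140.

60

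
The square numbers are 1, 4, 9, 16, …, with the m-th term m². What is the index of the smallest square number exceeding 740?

28

Solve n² > 740 for integer n.
The largest n with value ≤ 740 is 27 (since 729 ≤ 740 < 784), so the first above is n = 28, value 784.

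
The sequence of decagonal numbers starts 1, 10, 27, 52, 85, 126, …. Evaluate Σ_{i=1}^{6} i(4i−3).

301

Σ i(4i−3) = 4Σi² − 3Σi over i = 1..6.
Σi = 21 and Σi² = 91.
4·91 − 3·21 = 301.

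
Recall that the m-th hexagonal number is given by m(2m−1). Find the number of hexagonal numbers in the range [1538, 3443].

14

The n-th hexagonal number is n(2n−1).
Smallest index with value ≥ 1538: n = 28 (giving 1540).
Largest index with value ≤ 3443: n = 41 (giving 3321).
Indices 28 through 41: 14 terms.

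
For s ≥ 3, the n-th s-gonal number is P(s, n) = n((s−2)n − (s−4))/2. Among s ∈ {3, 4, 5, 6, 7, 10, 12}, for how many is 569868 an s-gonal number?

1

s = 3: P(3, 1067) = 569778 and P(3, 1068) = 570846; 569868 is not s-gonal.
s = 4: P(4, 754) = 568516 and P(4, 755) = 570025; 569868 is not s-gonal.
s = 5: P(5, 616) = 568876 and P(5, 617) = 570725; 569868 is not s-gonal.
s = 6: P(6, 534) = 569778 and P(6, 535) = 571915; 569868 is not s-gonal.
s = 7: P(7, 477) = 568107 and P(7, 478) = 570493; 569868 is not s-gonal.
s = 10: P(10, 377) = 567385 and P(10, 378) = 570402; 569868 is not s-gonal.
s = 12: P(12, 338) = 569868. ✓
Hits: s ∈ {12} → 1.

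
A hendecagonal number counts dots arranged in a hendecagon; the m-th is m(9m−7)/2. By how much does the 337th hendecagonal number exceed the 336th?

3025

Consecutive hendecagonal numbers differ by 9n − 8: here 9·337 − 8 = 3025.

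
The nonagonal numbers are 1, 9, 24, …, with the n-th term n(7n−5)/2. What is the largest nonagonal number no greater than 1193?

Solve n(7n−5)/2 ≤ 1193 for integer n.
n = 18 gives 1089 ≤ 1193, while n = 19 gives 1216 > 1193; so the answer is 1089.

1089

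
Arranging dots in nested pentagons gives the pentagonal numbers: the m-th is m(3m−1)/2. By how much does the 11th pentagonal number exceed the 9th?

59

11·(3·11 − 1)/2 = 176 and 9·(3·9 − 1)/2 = 117.
Difference: 176 − 117 = 59.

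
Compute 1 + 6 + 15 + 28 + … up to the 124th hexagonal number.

Σ i(2i−1) = 2Σi² − Σi over i = 1..124.
Σi = 7750 and Σi² = 643250.
2·643250 − 1·7750 = 1278750.

1278750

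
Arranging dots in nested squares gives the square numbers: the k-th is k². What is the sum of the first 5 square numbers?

Σ_{i=1}^{5} i² = 5·6·11/6 = 55.

55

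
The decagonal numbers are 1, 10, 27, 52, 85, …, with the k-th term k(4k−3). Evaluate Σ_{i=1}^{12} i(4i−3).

2366

Σ i(4i−3) = 4Σi² − 3Σi over i = 1..12.
Σi = 78 and Σi² = 650.
4·650 − 3·78 = 2366.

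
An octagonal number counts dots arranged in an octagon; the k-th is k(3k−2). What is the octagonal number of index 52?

52·(3·52 − 2) = 52·154 = 8008.

8008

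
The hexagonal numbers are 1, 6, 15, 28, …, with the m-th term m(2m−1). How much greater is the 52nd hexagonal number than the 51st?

Consecutive hexagonal numbers differ by 4n − 3: here 4·52 − 3 = 205.

205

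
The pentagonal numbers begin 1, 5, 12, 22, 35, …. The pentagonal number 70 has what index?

7

Set n(3n−1)/2 = 70, giving 3n² − n − 140 = 0.
So n = (1 + 41) / 6 = 42/6 = 7.
Check: 7·(3·7 − 1)/2 = 70. ✓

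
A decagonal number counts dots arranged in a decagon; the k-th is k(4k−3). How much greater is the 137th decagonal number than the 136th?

1089

Consecutive decagonal numbers differ by 8n − 7: here 8·137 − 7 = 1089.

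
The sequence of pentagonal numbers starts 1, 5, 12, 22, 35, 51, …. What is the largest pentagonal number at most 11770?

11572

Solve n(3n−1)/2 ≤ 11770 for integer n.
n = 88 gives 11572 ≤ 11770, while n = 89 gives 11837 > 11770; so the answer is 11572.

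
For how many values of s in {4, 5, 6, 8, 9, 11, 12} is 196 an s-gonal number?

2

s = 4: P(4, 14) = 196. ✓
s = 5: P(5, 11) = 176 and P(5, 12) = 210; 196 is not s-gonal.
s = 6: P(6, 10) = 190 and P(6, 11) = 231; 196 is not s-gonal.
s = 8: P(8, 8) = 176 and P(8, 9) = 225; 196 is not s-gonal.
s = 9: P(9, 7) = 154 and P(9, 8) = 204; 196 is not s-gonal.
s = 11: P(11, 7) = 196. ✓
s = 12: P(12, 6) = 156 and P(12, 7) = 217; 196 is not s-gonal.
Hits: s ∈ {4, 11} → 2.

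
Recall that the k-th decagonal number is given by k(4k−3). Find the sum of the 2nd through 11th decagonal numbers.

Σ i(4i−3) = 4Σi² − 3Σi over i = 2..11.
Σi = 66 − 1 = 65 and Σi² = 506 − 1 = 505.
4·505 − 3·65 = 1825.

1825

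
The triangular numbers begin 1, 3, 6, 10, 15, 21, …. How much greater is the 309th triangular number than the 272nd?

309·310/2 = 47895 and 272·273/2 = 37128.
Difference: 47895 − 37128 = 10767.

10767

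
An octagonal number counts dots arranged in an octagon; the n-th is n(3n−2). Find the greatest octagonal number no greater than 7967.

7701

Solve n(3n−2) ≤ 7967 for integer n.
n = 51 gives 7701 ≤ 7967, while n = 52 gives 8008 > 7967; so the answer is 7701.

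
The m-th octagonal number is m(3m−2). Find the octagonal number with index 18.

The 18th octagonal number is n(3n−2) with n = 18.
18·(3·18 − 2) = 18·52 = 936.

936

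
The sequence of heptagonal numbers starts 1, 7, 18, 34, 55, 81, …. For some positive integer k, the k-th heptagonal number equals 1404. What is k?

Set n(5n−3)/2 = 1404, giving 5n² − 3n − 2808 = 0.
So n = (3 + 237) / 10 = 240/10 = 24.

24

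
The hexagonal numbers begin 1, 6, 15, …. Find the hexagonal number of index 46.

4186

The 46th hexagonal number is n(2n−1) with n = 46.
46·(2·46 − 1) = 46·91 = 4186.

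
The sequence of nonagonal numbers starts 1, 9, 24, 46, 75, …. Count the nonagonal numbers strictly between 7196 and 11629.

The n-th nonagonal number is n(7n−5)/2.
Smallest index with value > 7196: n = 46 (giving 7291).
Largest index with value < 11629: n = 57 (giving 11229).
Indices 46 through 57: 12 terms.

12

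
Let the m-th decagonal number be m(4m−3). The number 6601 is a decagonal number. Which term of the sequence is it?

Set n(4n−3) = 6601, giving 4n² − 3n − 6601 = 0.
The discriminant is 9 + 16·6601 = 105625, and √105625 = 325.
So n = (3 + 325) / 8 = 328/8 = 41.

41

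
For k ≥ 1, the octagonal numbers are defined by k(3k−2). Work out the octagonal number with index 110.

36080

The 110th octagonal number is n(3n−2) with n = 110.
110·(3·110 − 2) = 110·328 = 36080.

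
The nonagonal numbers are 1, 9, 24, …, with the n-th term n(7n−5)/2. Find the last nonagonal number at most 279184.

Solve n(7n−5)/2 ≤ 279184 for integer n.
n = 282 gives 277629 ≤ 279184, while n = 283 gives 279604 > 279184; so the answer is 277629.

277629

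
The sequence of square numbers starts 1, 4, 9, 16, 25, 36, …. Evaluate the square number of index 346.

119716

The 346th square number is n² with n = 346.
346² = 119716.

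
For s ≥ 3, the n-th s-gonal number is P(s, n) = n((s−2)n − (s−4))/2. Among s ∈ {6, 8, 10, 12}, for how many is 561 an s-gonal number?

2

s = 6: P(6, 17) = 561. ✓
s = 8: P(8, 14) = 560 and P(8, 15) = 645; 561 is not s-gonal.
s = 10: P(10, 12) = 540 and P(10, 13) = 637; 561 is not s-gonal.
s = 12: P(12, 11) = 561. ✓
Hits: s ∈ {6, 12} → 2.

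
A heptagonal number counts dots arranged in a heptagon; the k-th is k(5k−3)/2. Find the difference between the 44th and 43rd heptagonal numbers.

216

Consecutive heptagonal numbers differ by 5n − 4: here 5·44 − 4 = 216.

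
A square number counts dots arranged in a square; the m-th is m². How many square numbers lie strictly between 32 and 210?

The n-th square number is n².
Smallest index with value > 32: n = 6 (giving 36).
Largest index with value < 210: n = 14 (giving 196).
Indices 6 through 14: 9 terms.

9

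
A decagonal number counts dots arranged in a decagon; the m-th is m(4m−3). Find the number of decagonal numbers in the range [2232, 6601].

The n-th decagonal number is n(4n−3).
Smallest index with value ≥ 2232: n = 24 (giving 2232).
Largest index with value ≤ 6601: n = 41 (giving 6601).
Indices 24 through 41: 18 terms.

18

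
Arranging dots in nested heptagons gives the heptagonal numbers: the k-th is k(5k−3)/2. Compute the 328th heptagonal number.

328·(5·328 − 3)/2 = 328·1637/2 = 268468.

268468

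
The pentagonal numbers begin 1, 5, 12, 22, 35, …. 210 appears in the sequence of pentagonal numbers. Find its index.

Set n(3n−1)/2 = 210, giving 3n² − n − 420 = 0.
The discriminant is 1 + 24·210 = 5041, and √5041 = 71.
So n = (1 + 71) / 6 = 72/6 = 12.

12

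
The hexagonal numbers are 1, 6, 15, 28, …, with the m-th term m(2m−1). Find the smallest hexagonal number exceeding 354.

378

Solve n(2n−1) > 354 for integer n.
The largest n with value ≤ 354 is 13 (since 325 ≤ 354 < 378), so the first above is n = 14, value 378.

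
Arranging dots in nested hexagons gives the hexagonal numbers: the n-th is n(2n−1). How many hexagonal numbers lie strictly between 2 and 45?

3

The n-th hexagonal number is n(2n−1).
Smallest index with value > 2: n = 2 (giving 6).
Largest index with value < 45: n = 4 (giving 28).
Indices 2 through 4: 3 terms.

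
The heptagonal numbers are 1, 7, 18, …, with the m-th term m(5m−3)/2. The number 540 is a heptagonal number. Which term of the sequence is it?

Set n(5n−3)/2 = 540, giving 5n² − 3n − 1080 = 0.
The discriminant is 9 + 40·540 = 21609, and √21609 = 147.
So n = (3 + 147) / 10 = 150/10 = 15.

15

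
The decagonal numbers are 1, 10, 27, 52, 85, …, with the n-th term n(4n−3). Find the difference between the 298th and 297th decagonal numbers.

Consecutive decagonal numbers differ by 8n − 7: here 8·298 − 7 = 2377.

2377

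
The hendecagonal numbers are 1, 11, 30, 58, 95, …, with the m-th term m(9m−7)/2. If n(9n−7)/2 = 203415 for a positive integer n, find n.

Set n(9n−7)/2 = 203415, giving 9n² − 7n − 406830 = 0.
The discriminant is 49 + 72·203415 = 14645929, and √14645929 = 3827.
So n = (7 + 3827) / 18 = 3834/18 = 213.
Check: 213·(9·213 − 7)/2 = 203415. ✓

213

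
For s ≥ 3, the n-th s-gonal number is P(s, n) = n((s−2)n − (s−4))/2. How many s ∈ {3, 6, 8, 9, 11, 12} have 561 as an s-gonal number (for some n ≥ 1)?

3

s = 3: P(3, 33) = 561. ✓
s = 6: P(6, 17) = 561. ✓
s = 8: P(8, 14) = 560 and P(8, 15) = 645; 561 is not s-gonal.
s = 9: P(9, 13) = 559 and P(9, 14) = 651; 561 is not s-gonal.
s = 11: P(11, 11) = 506 and P(11, 12) = 606; 561 is not s-gonal.
s = 12: P(12, 11) = 561. ✓
Hits: s ∈ {3, 6, 12} → 3.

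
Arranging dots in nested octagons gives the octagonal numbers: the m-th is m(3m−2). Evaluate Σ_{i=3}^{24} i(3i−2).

Σ i(3i−2) = 3Σi² − 2Σi over i = 3..24.
Σi = 300 − 3 = 297 and Σi² = 4900 − 5 = 4895.
3·4895 − 2·297 = 14091.

14091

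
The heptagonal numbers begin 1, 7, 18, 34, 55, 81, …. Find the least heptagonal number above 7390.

7480

Solve n(5n−3)/2 > 7390 for integer n.
The largest n with value ≤ 7390 is 54 (since 7209 ≤ 7390 < 7480), so the first above is n = 55, value 7480.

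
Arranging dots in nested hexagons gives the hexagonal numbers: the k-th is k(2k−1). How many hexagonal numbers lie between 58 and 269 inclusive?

The n-th hexagonal number is n(2n−1).
Smallest index with value ≥ 58: n = 6 (giving 66).
Largest index with value ≤ 269: n = 11 (giving 231).
Indices 6 through 11: 6 terms.

6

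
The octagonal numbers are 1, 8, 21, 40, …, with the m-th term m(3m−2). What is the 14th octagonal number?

The 14th octagonal number is n(3n−2) with n = 14.
14·(3·14 − 2) = 14·40 = 560.

560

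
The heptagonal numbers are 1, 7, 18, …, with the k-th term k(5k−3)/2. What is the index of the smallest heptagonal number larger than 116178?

Solve n(5n−3)/2 > 116178 for integer n.
The largest n with value ≤ 116178 is 215 (since 115240 ≤ 116178 < 116316), so the first above is n = 216, value 116316.

216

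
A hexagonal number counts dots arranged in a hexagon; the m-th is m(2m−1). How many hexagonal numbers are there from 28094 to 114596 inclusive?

121

The n-th hexagonal number is n(2n−1).
Smallest index with value ≥ 28094: n = 119 (giving 28203).
Largest index with value ≤ 114596: n = 239 (giving 114003).
Indices 119 through 239: 121 terms.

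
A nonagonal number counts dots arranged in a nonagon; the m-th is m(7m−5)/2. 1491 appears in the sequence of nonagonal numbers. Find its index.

Set n(7n−5)/2 = 1491, giving 7n² − 5n − 2982 = 0.
The discriminant is 25 + 56·1491 = 83521, and √83521 = 289.
So n = (5 + 289) / 14 = 294/14 = 21.
Check: 21·(7·21 − 5)/2 = 1491. ✓

21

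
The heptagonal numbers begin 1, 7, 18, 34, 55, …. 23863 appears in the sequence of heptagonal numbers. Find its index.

Set n(5n−3)/2 = 23863, giving 5n² − 3n − 47726 = 0.
The discriminant is 9 + 40·23863 = 954529, and √954529 = 977.
So n = (3 + 977) / 10 = 980/10 = 98.
Check: 98·(5·98 − 3)/2 = 23863. ✓

98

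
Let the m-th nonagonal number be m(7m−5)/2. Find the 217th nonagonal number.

The 217th nonagonal number is n(7n−5)/2 with n = 217.
217·(7·217 − 5)/2 = 217·1514/2 = 217·757 = 164269.

164269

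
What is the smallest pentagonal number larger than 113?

Solve n(3n−1)/2 > 113 for integer n.
The largest n with value ≤ 113 is 8 (since 92 ≤ 113 < 117), so the first above is n = 9, value 117.

117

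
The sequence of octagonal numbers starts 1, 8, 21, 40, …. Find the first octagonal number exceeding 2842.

Solve n(3n−2) > 2842 for integer n.
The largest n with value ≤ 2842 is 31 (since 2821 ≤ 2842 < 3008), so the first above is n = 32, value 3008.

3008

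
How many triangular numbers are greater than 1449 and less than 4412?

40

The n-th triangular number is n(n+1)/2.
Smallest index with value > 1449: n = 54 (giving 1485).
Largest index with value < 4412: n = 93 (giving 4371).
Indices 54 through 93: 40 terms.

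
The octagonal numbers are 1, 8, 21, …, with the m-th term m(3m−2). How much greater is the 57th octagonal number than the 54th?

57·(3·57 − 2) = 9633 and 54·(3·54 − 2) = 8640.
Difference: 9633 − 8640 = 993.

993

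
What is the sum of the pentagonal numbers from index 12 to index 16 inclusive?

1450

Σ i(3i−1)/2 = (3Σi² − Σi) / 2 over i = 12..16.
Σi = 136 − 66 = 70 and Σi² = 1496 − 506 = 990.
(3·990 − 1·70) / 2 = 2900/2 = 1450.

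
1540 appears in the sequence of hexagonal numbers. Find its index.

Set n(2n−1) = 1540, giving 2n² − n − 1540 = 0.
The discriminant is 1 + 8·1540 = 12321, and √12321 = 111.
So n = (1 + 111) / 4 = 112/4 = 28.
Check: 28·(2·28 − 1) = 1540. ✓

28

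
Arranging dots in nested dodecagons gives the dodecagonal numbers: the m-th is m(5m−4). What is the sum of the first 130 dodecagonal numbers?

Σ i(5i−4) = 5Σi² − 4Σi over i = 1..130.
Σi = 8515 and Σi² = 740805.
5·740805 − 4·8515 = 3669965.

3669965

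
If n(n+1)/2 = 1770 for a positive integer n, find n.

Set n(n+1)/2 = 1770, giving n² + n − 3540 = 0.
The discriminant is 1 + 8·1770 = 14161, and √14161 = 119.
So n = (-1 + 119) / 2 = 118/2 = 59.

59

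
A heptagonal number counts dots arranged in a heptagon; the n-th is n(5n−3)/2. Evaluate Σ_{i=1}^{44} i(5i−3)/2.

Σ i(5i−3)/2 = (5Σi² − 3Σi) / 2 over i = 1..44.
Σi = 990 and Σi² = 29370.
(5·29370 − 3·990) / 2 = 143880/2 = 71940.

71940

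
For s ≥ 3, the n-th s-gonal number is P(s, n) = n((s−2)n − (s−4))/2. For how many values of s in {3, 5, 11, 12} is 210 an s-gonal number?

2

s = 3: P(3, 20) = 210. ✓
s = 5: P(5, 12) = 210. ✓
s = 11: P(11, 7) = 196 and P(11, 8) = 260; 210 is not s-gonal.
s = 12: P(12, 6) = 156 and P(12, 7) = 217; 210 is not s-gonal.
Hits: s ∈ {3, 5} → 2.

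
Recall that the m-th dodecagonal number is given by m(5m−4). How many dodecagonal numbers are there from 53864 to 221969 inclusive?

107

The n-th dodecagonal number is n(5n−4).
Smallest index with value ≥ 53864: n = 105 (giving 54705).
Largest index with value ≤ 221969: n = 211 (giving 221761).
Indices 105 through 211: 107 terms.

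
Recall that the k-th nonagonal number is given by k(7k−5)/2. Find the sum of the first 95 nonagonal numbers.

Σ i(7i−5)/2 = (7Σi² − 5Σi) / 2 over i = 1..95.
Σi = 4560 and Σi² = 290320.
(7·290320 − 5·4560) / 2 = 2009440/2 = 1004720.

1004720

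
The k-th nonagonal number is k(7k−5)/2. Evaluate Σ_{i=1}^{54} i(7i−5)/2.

185130

Σ i(7i−5)/2 = (7Σi² − 5Σi) / 2 over i = 1..54.
Σi = 1485 and Σi² = 53955.
(7·53955 − 5·1485) / 2 = 370260/2 = 185130.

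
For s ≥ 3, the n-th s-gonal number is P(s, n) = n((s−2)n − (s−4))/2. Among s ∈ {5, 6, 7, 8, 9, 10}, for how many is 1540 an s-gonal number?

s = 5: P(5, 32) = 1520 and P(5, 33) = 1617; 1540 is not s-gonal.
s = 6: P(6, 28) = 1540. ✓
s = 7: P(7, 25) = 1525 and P(7, 26) = 1651; 1540 is not s-gonal.
s = 8: P(8, 22) = 1408 and P(8, 23) = 1541; 1540 is not s-gonal.
s = 9: P(9, 21) = 1491 and P(9, 22) = 1639; 1540 is not s-gonal.
s = 10: P(10, 20) = 1540. ✓
Hits: s ∈ {6, 10} → 2.

2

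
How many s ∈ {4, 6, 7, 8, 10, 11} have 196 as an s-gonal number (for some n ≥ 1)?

2

s = 4: P(4, 14) = 196. ✓
s = 6: P(6, 10) = 190 and P(6, 11) = 231; 196 is not s-gonal.
s = 7: P(7, 9) = 189 and P(7, 10) = 235; 196 is not s-gonal.
s = 8: P(8, 8) = 176 and P(8, 9) = 225; 196 is not s-gonal.
s = 10: P(10, 7) = 175 and P(10, 8) = 232; 196 is not s-gonal.
s = 11: P(11, 7) = 196. ✓
Hits: s ∈ {4, 11} → 2.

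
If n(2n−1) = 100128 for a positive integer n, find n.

224

Set n(2n−1) = 100128, giving 2n² − n − 100128 = 0.
The discriminant is 1 + 8·100128 = 801025, and √801025 = 895.
So n = (1 + 895) / 4 = 896/4 = 224.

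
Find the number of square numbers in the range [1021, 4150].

33

The n-th square number is n².
Smallest index with value ≥ 1021: n = 32 (giving 1024).
Largest index with value ≤ 4150: n = 64 (giving 4096).
Indices 32 through 64: 33 terms.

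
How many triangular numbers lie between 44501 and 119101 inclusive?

The n-th triangular number is n(n+1)/2.
Smallest index with value ≥ 44501: n = 298 (giving 44551).
Largest index with value ≤ 119101: n = 487 (giving 118828).
Indices 298 through 487: 190 terms.

190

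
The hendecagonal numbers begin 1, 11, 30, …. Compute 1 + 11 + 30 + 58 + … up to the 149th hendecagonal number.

Σ i(9i−7)/2 = (9Σi² − 7Σi) / 2 over i = 1..149.
Σi = 11175 and Σi² = 1113775.
(9·1113775 − 7·11175) / 2 = 9945750/2 = 4972875.

4972875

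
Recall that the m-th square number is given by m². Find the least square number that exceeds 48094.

48400

Solve n² > 48094 for integer n.
The largest n with value ≤ 48094 is 219 (since 47961 ≤ 48094 < 48400), so the first above is n = 220, value 48400.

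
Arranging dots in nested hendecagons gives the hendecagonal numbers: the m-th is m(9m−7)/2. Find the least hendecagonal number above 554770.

Solve n(9n−7)/2 > 554770 for integer n.
The largest n with value ≤ 554770 is 351 (since 553176 ≤ 554770 < 556336), so the first above is n = 352, value 556336.

556336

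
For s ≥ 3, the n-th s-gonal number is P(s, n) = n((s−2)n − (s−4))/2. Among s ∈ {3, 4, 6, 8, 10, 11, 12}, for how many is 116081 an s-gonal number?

1

s = 3: P(3, 481) = 115921 and P(3, 482) = 116403; 116081 is not s-gonal.
s = 4: P(4, 340) = 115600 and P(4, 341) = 116281; 116081 is not s-gonal.
s = 6: P(6, 241) = 115921 and P(6, 242) = 116886; 116081 is not s-gonal.
s = 8: P(8, 197) = 116033 and P(8, 198) = 117216; 116081 is not s-gonal.
s = 10: P(10, 170) = 115090 and P(10, 171) = 116451; 116081 is not s-gonal.
s = 11: P(11, 161) = 116081. ✓
s = 12: P(12, 152) = 114912 and P(12, 153) = 116433; 116081 is not s-gonal.
Hits: s ∈ {11} → 1.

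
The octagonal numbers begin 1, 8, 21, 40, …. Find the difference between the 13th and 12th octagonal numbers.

73

Consecutive octagonal numbers differ by 6n − 5: here 6·13 − 5 = 73.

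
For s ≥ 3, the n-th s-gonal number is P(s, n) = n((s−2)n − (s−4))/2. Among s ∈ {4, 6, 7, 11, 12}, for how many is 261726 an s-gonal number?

s = 4: P(4, 511) = 261121 and P(4, 512) = 262144; 261726 is not s-gonal.
s = 6: P(6, 362) = 261726. ✓
s = 7: P(7, 323) = 260338 and P(7, 324) = 261954; 261726 is not s-gonal.
s = 11: P(11, 241) = 260521 and P(11, 242) = 262691; 261726 is not s-gonal.
s = 12: P(12, 229) = 261289 and P(12, 230) = 263580; 261726 is not s-gonal.
Hits: s ∈ {6} → 1.

1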